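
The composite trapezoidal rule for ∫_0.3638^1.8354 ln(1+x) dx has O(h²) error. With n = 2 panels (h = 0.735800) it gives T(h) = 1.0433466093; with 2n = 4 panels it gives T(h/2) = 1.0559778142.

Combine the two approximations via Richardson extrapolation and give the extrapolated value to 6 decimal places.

1.060188

Order 2 gives 2^r = 4 and 2^r − 1 = 3.
2^2*A(h/2) = 4.2239112568; minus A(h) gives 3.1805646475.
(4*1.0559778142 − 1.0433466093)/(4 − 1) = 1.0601882158
Shift from A(h/2): +0.0042104016.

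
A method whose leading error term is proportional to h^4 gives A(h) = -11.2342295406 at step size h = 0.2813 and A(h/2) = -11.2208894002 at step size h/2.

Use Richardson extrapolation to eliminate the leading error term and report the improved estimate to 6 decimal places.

-11.220000

Error is O(h^4); halving h shrinks it by 2^4 = 16.
16 × (-11.2208894002) − (-11.2342295406) = -168.3000008626
Denominator 16 − 1 = 15.
So the Richardson estimate is -11.2200000575.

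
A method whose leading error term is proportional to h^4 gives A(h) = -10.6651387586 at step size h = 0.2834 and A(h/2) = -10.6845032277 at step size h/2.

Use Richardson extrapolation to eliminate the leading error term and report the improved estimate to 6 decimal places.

Error is O(h^4); halving h shrinks it by 2^4 = 16.
Numerator 16·A(h/2) − A(h) = 16·(-10.6845032277) − (-10.6651387586) = -160.2869128846
Extrapolated: (-160.2869128846) / 15 = -10.6857941923

-10.685794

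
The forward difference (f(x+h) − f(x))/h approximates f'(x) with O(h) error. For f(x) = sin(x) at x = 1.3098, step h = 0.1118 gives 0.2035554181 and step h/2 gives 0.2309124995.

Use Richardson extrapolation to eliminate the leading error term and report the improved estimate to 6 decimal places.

The method has order 1: 2^1 = 2.
Top: 2(0.2309124995) − (0.2035554181) = 0.2582695809
Divide by 2^1 − 1 = 1.
R = 0.2582695809/1 = 0.2582695809

0.258270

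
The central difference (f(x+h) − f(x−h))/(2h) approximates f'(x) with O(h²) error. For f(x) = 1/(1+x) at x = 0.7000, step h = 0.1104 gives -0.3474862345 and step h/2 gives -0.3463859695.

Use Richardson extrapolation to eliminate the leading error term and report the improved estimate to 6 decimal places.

Leading term ∝ h^2; use weight 4 = 2^2.
Difference of the inputs: -0.3463859695 − (-0.3474862345) = 0.0011002650
Correction (A(h/2) − A(h))/(4 − 1) = 0.0011002650/3 = 0.0003667550
R = -0.3463859695 + 0.0003667550 = -0.3460192145

-0.346019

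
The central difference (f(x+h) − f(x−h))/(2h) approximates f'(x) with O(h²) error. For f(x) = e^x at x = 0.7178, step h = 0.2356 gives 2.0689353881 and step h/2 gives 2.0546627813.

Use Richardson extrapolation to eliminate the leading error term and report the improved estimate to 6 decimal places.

Order 2 gives 2^r = 4 and 2^r − 1 = 3.
Numerator 4 × A(h/2) − A(h) = 4 × 2.0546627813 − 2.0689353881 = 6.1497157371
Divide by 2^2 − 1 = 3.
R = 6.1497157371/3 = 2.0499052457
Shift from A(h/2): −0.0047575356.

2.049905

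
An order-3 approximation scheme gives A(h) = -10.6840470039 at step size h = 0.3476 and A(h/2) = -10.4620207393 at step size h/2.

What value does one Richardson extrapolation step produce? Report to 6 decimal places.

r = 3, so 2^r = 8.
Top: 8(-10.4620207393) − (-10.6840470039) = -73.0121189105
Denominator 8 − 1 = 7.
R = (-73.0121189105)/7 = -10.4303027015

-10.430303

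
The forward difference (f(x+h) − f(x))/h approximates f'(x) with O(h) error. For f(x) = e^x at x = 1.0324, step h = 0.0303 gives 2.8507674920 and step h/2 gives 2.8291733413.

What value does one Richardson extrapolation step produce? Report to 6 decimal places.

Leading term ∝ h^1; use weight 2 = 2^1.
Numerator 2×A(h/2) − A(h) = 2×2.8291733413 − 2.8507674920 = 2.8075791906
Extrapolated: 2.8075791906 / 1 = 2.8075791906

2.807579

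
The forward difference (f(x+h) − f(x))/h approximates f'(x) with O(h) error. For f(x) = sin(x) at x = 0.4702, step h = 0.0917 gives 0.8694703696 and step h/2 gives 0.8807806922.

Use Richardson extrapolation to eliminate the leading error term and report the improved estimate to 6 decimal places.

Method order is 1; weight 2^1 = 2.
2^1 × A(h/2) = 1.7615613844; minus A(h) gives 0.8920910148.
Extrapolated: 0.8920910148 / 1 = 0.8920910148

0.892091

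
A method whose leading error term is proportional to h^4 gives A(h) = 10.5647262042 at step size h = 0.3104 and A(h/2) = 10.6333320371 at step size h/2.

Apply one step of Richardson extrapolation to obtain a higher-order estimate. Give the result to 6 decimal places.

10.637906

r = 4: numerator weight 16, denominator 15.
2^4·A(h/2) = 170.1333125936; minus A(h) gives 159.5685863894.
Divide by 2^4 − 1 = 15.
(16·10.6333320371 − 10.5647262042)/(16 − 1) = 10.6379057593
Correction |R − A(h/2)| = 4.574e-03; gap |A(h/2) − A(h)| = 6.861e-02.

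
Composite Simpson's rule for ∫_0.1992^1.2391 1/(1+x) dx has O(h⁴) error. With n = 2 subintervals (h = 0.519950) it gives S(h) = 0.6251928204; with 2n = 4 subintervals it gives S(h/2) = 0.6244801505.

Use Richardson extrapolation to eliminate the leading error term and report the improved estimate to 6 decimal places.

r = 4: numerator weight 16, denominator 15.
16 × 0.6244801505 − 0.6251928204 = 9.3664895876
Denominator 16 − 1 = 15.
(16 × 0.6244801505 − 0.6251928204)/(16 − 1) = 0.6244326392

0.624433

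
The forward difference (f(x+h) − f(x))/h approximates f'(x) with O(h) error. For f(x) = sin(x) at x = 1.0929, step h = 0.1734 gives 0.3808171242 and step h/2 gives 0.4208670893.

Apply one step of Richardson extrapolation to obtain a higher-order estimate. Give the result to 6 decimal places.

Method order is 1; weight 2^1 = 2.
2·0.4208670893 = 0.8417341786; subtract 0.3808171242 → 0.4609170544
0.4609170544 ÷ 1 = 0.4609170544

0.460917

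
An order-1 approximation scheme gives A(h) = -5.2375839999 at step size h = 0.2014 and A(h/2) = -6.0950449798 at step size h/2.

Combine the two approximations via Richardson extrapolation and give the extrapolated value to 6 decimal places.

-6.952506

The method has order 1: 2^1 = 2.
Numerator 2*A(h/2) − A(h) = 2*(-6.0950449798) − (-5.2375839999) = -6.9525059597
Denominator 2 − 1 = 1.
Extrapolated: (-6.9525059597) / 1 = -6.9525059597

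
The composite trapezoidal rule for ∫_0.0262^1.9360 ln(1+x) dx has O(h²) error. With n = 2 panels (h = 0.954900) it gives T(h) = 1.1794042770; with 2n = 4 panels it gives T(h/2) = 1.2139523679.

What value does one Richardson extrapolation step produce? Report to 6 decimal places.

The method has order 2: 2^2 = 4.
Weighted: 4.8558094716 − 1.1794042770 = 3.6764051946
3.6764051946 ÷ 3 = 1.2254683982
Correction |R − A(h/2)| = 1.152e-02; gap |A(h/2) − A(h)| = 3.455e-02.

1.225468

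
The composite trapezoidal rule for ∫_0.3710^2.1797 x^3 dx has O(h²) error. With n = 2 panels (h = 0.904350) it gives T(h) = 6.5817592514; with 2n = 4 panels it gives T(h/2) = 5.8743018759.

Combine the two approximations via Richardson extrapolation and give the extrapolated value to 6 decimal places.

5.638483

Leading term ∝ h^2; use weight 4 = 2^2.
Top: 4(5.8743018759) − (6.5817592514) = 16.9154482522
(4×5.8743018759 − 6.5817592514)/(4 − 1) = 5.6384827507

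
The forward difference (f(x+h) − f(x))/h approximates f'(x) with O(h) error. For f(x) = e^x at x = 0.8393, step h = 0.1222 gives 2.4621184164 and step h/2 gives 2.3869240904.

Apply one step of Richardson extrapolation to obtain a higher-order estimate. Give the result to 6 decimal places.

r = 1: numerator weight 2, denominator 1.
Weighted: 4.7738481808 − 2.4621184164 = 2.3117297644
Divide by 2^1 − 1 = 1.
Extrapolated: 2.3117297644 / 1 = 2.3117297644

2.311730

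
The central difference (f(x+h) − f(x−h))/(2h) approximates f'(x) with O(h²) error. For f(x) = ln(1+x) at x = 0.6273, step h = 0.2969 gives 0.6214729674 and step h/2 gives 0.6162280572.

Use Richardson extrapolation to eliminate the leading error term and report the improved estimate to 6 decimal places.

0.614480

The method has order 2: 2^2 = 4.
4·0.6162280572 = 2.4649122288; subtract 0.6214729674 → 1.8434392614
Denominator 4 − 1 = 3.
(4·0.6162280572 − 0.6214729674)/(4 − 1) = 0.6144797538
Gap between inputs: 5.245e-03; correction applied: −0.0017483034.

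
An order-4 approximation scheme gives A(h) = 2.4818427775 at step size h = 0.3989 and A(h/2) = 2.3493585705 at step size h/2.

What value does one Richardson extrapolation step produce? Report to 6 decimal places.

2.340526

With r = 4 the leading error scales as h^4, so the weight is 2^4 = 16.
16×2.3493585705 − 2.4818427775 = 35.1078943505
Divide by 2^4 − 1 = 15.
(16×2.3493585705 − 2.4818427775)/(16 − 1) = 2.3405262900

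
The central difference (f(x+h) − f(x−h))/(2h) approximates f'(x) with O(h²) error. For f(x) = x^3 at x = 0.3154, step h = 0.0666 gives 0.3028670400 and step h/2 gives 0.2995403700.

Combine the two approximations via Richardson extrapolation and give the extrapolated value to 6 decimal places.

0.298431

The method has order 2: 2^2 = 4.
Difference of the inputs: 0.2995403700 − 0.3028670400 = -0.0033266700
Correction (A(h/2) − A(h))/(4 − 1) = (-0.0033266700)/3 = -0.0011088900
R = 0.2995403700 − 0.0011088900 = 0.2984314800
Correction |R − A(h/2)| = 1.109e-03; gap |A(h/2) − A(h)| = 3.327e-03.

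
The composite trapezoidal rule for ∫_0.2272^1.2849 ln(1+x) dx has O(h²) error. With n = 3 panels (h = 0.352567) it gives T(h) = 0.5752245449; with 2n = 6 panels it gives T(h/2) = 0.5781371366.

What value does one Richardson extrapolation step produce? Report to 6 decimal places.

Error is O(h^2); halving h shrinks it by 2^2 = 4.
A(h/2) − A(h) = 0.5781371366 − 0.5752245449 = 0.0029125917
Divide by 2^2 − 1 = 3: 0.0029125917/3 = 0.0009708639
R = A(h/2) + (A(h/2) − A(h))/3 = 0.5781371366 + 0.0009708639 = 0.5791080005

0.579108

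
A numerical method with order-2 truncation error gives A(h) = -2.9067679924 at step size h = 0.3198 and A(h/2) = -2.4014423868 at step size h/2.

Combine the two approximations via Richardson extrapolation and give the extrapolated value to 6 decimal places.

-2.233001

Error is O(h^2); halving h shrinks it by 2^2 = 4.
Difference of the inputs: -2.4014423868 − (-2.9067679924) = 0.5053256056
Divide by 2^2 − 1 = 3: 0.5053256056/3 = 0.1684418685
R = A(h/2) + (A(h/2) − A(h))/3 = -2.4014423868 + 0.1684418685 = -2.2330005183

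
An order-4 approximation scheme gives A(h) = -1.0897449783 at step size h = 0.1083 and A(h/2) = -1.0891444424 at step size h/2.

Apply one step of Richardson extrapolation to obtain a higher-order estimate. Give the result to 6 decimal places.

-1.089104

With r = 4 the leading error scales as h^4, so the weight is 2^4 = 16.
16×(-1.0891444424) = -17.4263110784; subtract (-1.0897449783) → -16.3365661001
R = (-16.3365661001)/15 = -1.0891044067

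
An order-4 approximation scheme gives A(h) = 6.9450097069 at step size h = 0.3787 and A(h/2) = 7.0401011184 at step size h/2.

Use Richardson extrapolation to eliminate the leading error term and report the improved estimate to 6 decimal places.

r = 4, so 2^r = 16.
2^4×A(h/2) = 112.6416178944; minus A(h) gives 105.6966081875.
(16×7.0401011184 − 6.9450097069)/(16 − 1) = 7.0464405458

7.046441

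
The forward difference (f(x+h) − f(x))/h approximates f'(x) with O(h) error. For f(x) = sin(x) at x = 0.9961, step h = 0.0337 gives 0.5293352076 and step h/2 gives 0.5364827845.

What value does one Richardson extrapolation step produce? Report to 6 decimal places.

r = 1: numerator weight 2, denominator 1.
Weighted: 1.0729655690 − 0.5293352076 = 0.5436303614
Divide by 2^1 − 1 = 1.
R = 0.5436303614/1 = 0.5436303614

0.543630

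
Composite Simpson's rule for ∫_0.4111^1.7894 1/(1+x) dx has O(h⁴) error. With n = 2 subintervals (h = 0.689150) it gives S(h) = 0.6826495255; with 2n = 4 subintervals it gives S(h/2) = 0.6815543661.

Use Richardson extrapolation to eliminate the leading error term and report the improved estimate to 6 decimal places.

0.681481

Method order is 4; weight 2^4 = 16.
16×0.6815543661 = 10.9048698576; subtract 0.6826495255 → 10.2222203321
R = 10.2222203321/15 = 0.6814813555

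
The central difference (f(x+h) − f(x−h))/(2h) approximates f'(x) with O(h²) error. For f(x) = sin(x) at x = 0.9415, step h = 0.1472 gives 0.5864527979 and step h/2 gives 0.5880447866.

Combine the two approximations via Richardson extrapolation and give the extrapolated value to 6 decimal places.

Order 2 gives 2^r = 4 and 2^r − 1 = 3.
Numerator 4·A(h/2) − A(h) = 4·0.5880447866 − 0.5864527979 = 1.7657263485
Extrapolated: 1.7657263485 / 3 = 0.5885754495
Gap between inputs: 1.592e-03; correction applied: +0.0005306629.

0.588575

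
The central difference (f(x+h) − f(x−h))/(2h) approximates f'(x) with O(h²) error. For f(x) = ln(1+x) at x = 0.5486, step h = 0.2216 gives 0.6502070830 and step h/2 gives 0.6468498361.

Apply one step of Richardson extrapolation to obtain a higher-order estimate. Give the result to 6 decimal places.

0.645731

The method has order 2: 2^2 = 4.
Numerator 4 × A(h/2) − A(h) = 4 × 0.6468498361 − 0.6502070830 = 1.9371922614
Divide by 2^2 − 1 = 3.
1.9371922614 ÷ 3 = 0.6457307538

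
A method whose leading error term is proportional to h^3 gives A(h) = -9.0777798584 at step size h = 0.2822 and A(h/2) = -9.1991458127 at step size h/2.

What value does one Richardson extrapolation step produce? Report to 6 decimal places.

-9.216484

r = 3: numerator weight 8, denominator 7.
8×(-9.1991458127) − (-9.0777798584) = -64.5153866432
Denominator 8 − 1 = 7.
(8×(-9.1991458127) − (-9.0777798584))/(8 − 1) = -9.2164838062
Gap between inputs: 1.214e-01; correction applied: −0.0173379935.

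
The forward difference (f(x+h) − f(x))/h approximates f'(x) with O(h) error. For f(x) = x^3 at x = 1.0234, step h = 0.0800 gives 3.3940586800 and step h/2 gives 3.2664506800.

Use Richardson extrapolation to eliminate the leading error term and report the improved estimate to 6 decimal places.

Method order is 1; weight 2^1 = 2.
2 × 3.2664506800 = 6.5329013600; subtract 3.3940586800 → 3.1388426800
Divide by 2^1 − 1 = 1.
3.1388426800 ÷ 1 = 3.1388426800
Gap between inputs: 1.276e-01; correction applied: −0.1276080000.

3.138843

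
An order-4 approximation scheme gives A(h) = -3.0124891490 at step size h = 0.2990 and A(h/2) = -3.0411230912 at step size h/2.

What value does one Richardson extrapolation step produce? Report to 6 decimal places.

Error is O(h^4); halving h shrinks it by 2^4 = 16.
A(h/2) − A(h) = -3.0411230912 − (-3.0124891490) = -0.0286339422
Correction (A(h/2) − A(h))/(16 − 1) = (-0.0286339422)/15 = -0.0019089295
R = A(h/2) + (A(h/2) − A(h))/15 = -3.0411230912 − 0.0019089295 = -3.0430320207
Correction |R − A(h/2)| = 1.909e-03; gap |A(h/2) − A(h)| = 2.863e-02.

-3.043032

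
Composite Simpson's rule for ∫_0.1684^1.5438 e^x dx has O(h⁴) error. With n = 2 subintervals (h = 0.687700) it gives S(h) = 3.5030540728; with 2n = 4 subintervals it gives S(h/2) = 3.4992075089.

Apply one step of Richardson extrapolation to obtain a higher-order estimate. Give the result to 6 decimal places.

3.498951

r = 4: numerator weight 16, denominator 15.
Top: 16(3.4992075089) − (3.5030540728) = 52.4842660696
Extrapolated: 52.4842660696 / 15 = 3.4989510713
Correction |R − A(h/2)| = 2.564e-04; gap |A(h/2) − A(h)| = 3.847e-03.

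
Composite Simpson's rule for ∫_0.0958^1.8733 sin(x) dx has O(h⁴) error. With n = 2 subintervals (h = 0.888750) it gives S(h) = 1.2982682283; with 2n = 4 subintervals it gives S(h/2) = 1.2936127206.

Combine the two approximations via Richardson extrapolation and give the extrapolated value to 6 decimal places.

1.293302

The method has order 4: 2^4 = 16.
Weighted: 20.6978035296 − 1.2982682283 = 19.3995353013
Divide by 2^4 − 1 = 15.
So the Richardson estimate is 1.2933023534.
Gap between inputs: 4.656e-03; correction applied: −0.0003103672.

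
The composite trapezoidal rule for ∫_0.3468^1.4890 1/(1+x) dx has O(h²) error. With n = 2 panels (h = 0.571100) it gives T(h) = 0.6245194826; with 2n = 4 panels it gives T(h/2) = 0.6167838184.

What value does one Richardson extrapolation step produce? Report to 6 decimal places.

0.614205

r = 2: numerator weight 4, denominator 3.
4·0.6167838184 = 2.4671352736; 2.4671352736 − 0.6245194826 = 1.8426157910
Extrapolated: 1.8426157910 / 3 = 0.6142052637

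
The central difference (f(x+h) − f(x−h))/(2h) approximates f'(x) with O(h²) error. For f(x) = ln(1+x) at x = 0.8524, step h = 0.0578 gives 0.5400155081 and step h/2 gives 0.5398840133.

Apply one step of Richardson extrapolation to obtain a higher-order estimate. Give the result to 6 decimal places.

0.539840

Error is O(h^2); halving h shrinks it by 2^2 = 4.
4·0.5398840133 = 2.1595360532; subtract 0.5400155081 → 1.6195205451
Denominator 4 − 1 = 3.
Extrapolated: 1.6195205451 / 3 = 0.5398401817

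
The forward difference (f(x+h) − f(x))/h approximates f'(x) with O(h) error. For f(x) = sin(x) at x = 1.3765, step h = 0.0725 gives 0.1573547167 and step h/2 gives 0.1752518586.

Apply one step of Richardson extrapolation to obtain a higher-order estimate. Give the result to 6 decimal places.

With r = 1 the leading error scales as h^1, so the weight is 2^1 = 2.
Numerator 2*A(h/2) − A(h) = 2*0.1752518586 − 0.1573547167 = 0.1931490005
Divide by 2^1 − 1 = 1.
So the Richardson estimate is 0.1931490005.
Correction |R − A(h/2)| = 1.790e-02; gap |A(h/2) − A(h)| = 1.790e-02.

0.193149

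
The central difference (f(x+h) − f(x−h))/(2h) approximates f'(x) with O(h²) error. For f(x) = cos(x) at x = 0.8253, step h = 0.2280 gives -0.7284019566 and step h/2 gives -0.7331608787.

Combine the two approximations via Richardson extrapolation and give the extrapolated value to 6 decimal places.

-0.734747

r = 2, so 2^r = 4.
4·(-0.7331608787) = -2.9326435148; subtract (-0.7284019566) → -2.2042415582
Extrapolated: (-2.2042415582) / 3 = -0.7347471861
Correction |R − A(h/2)| = 1.586e-03; gap |A(h/2) − A(h)| = 4.759e-03.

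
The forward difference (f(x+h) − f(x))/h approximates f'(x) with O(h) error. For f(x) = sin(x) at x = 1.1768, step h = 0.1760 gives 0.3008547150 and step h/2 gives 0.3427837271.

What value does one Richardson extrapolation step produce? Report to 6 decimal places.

Method order is 1; weight 2^1 = 2.
2^1*A(h/2) = 0.6855674542; minus A(h) gives 0.3847127392.
Denominator 2 − 1 = 1.
So the Richardson estimate is 0.3847127392.
Correction |R − A(h/2)| = 4.193e-02; gap |A(h/2) − A(h)| = 4.193e-02.

0.384713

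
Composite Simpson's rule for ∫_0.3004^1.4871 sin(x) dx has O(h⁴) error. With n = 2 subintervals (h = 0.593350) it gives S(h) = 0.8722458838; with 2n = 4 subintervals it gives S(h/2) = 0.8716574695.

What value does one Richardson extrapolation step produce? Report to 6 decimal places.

Order 4 gives 2^r = 16 and 2^r − 1 = 15.
Weighted: 13.9465195120 − 0.8722458838 = 13.0742736282
Divide by 2^4 − 1 = 15.
(16 × 0.8716574695 − 0.8722458838)/(16 − 1) = 0.8716182419

0.871618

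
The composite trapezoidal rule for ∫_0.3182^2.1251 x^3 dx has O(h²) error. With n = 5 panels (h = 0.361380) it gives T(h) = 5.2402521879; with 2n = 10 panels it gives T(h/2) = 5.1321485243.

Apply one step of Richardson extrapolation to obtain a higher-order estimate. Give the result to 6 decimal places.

Method order is 2; weight 2^2 = 4.
A(h/2) − A(h) = 5.1321485243 − 5.2402521879 = -0.1081036636
Correction (A(h/2) − A(h))/(4 − 1) = (-0.1081036636)/3 = -0.0360345545
R = A(h/2) + (A(h/2) − A(h))/3 = 5.1321485243 − 0.0360345545 = 5.0961139698

5.096114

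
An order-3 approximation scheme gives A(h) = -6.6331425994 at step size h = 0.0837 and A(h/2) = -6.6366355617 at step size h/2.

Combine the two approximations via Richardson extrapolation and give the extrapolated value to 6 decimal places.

-6.637135

Method order is 3; weight 2^3 = 8.
8*(-6.6366355617) − (-6.6331425994) = -46.4599418942
(8*(-6.6366355617) − (-6.6331425994))/(8 − 1) = -6.6371345563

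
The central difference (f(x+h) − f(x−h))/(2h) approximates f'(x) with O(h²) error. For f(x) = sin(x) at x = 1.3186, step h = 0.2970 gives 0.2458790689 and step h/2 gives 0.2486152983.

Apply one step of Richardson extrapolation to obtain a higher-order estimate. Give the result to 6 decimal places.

0.249527

The method has order 2: 2^2 = 4.
Weighted: 0.9944611932 − 0.2458790689 = 0.7485821243
0.7485821243 ÷ 3 = 0.2495273748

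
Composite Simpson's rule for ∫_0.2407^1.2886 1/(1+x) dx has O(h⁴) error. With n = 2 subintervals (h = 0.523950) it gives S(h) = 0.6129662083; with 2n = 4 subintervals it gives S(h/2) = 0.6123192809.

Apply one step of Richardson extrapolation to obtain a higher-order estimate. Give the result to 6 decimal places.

0.612276

With r = 4 the leading error scales as h^4, so the weight is 2^4 = 16.
Numerator 16·A(h/2) − A(h) = 16·0.6123192809 − 0.6129662083 = 9.1841422861
Extrapolated: 9.1841422861 / 15 = 0.6122761524
Correction |R − A(h/2)| = 4.313e-05; gap |A(h/2) − A(h)| = 6.469e-04.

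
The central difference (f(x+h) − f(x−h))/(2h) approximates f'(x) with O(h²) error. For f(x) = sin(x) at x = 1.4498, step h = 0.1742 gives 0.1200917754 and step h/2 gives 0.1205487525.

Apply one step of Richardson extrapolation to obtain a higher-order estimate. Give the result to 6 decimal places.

0.120701

The method has order 2: 2^2 = 4.
Numerator 4×A(h/2) − A(h) = 4×0.1205487525 − 0.1200917754 = 0.3621032346
R = 0.3621032346/3 = 0.1207010782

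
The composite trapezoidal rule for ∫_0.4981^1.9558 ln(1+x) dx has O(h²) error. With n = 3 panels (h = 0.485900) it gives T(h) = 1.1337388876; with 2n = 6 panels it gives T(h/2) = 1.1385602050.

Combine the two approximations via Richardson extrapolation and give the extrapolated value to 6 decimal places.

r = 2, so 2^r = 4.
Top: 4(1.1385602050) − (1.1337388876) = 3.4205019324
3.4205019324 ÷ 3 = 1.1401673108

1.140167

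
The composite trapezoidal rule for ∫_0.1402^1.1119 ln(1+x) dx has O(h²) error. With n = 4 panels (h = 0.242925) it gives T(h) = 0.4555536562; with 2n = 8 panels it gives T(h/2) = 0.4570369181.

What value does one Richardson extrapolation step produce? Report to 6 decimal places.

Error is O(h^2); halving h shrinks it by 2^2 = 4.
Weighted: 1.8281476724 − 0.4555536562 = 1.3725940162
Extrapolated: 1.3725940162 / 3 = 0.4575313387

0.457531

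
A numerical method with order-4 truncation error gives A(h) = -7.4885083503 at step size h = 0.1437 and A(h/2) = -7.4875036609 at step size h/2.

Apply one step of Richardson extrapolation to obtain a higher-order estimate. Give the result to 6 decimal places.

-7.487437

Error is O(h^4); halving h shrinks it by 2^4 = 16.
Top: 16(-7.4875036609) − (-7.4885083503) = -112.3115502241
(-112.3115502241) ÷ 15 = -7.4874366816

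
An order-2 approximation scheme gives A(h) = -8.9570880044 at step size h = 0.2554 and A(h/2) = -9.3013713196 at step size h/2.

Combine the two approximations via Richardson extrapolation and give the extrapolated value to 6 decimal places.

Leading term ∝ h^2; use weight 4 = 2^2.
Weighted: (-37.2054852784) − (-8.9570880044) = -28.2483972740
Divide by 2^2 − 1 = 3.
(-28.2483972740) ÷ 3 = -9.4161324247
Gap between inputs: 3.443e-01; correction applied: −0.1147611051.

-9.416132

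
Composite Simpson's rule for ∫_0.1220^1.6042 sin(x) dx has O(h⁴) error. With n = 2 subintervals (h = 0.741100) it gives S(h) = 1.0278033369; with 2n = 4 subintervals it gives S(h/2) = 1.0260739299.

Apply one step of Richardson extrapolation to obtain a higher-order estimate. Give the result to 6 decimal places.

1.025959

Leading term ∝ h^4; use weight 16 = 2^4.
Weighted: 16.4171828784 − 1.0278033369 = 15.3893795415
Divide by 2^4 − 1 = 15.
Extrapolated: 15.3893795415 / 15 = 1.0259586361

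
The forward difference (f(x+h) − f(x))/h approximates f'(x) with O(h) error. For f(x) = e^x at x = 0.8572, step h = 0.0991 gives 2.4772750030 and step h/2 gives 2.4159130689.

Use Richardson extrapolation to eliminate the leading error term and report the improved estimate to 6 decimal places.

r = 1, so 2^r = 2.
Top: 2(2.4159130689) − (2.4772750030) = 2.3545511348
Divide by 2^1 − 1 = 1.
R = 2.3545511348/1 = 2.3545511348

2.354551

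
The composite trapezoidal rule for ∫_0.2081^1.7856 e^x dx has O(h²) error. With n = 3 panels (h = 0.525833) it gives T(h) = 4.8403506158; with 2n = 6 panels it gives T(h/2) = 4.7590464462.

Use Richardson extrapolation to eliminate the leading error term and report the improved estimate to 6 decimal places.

Method order is 2; weight 2^2 = 4.
4 × 4.7590464462 − 4.8403506158 = 14.1958351690
Divide by 2^2 − 1 = 3.
Result: 4.7319450563

4.731945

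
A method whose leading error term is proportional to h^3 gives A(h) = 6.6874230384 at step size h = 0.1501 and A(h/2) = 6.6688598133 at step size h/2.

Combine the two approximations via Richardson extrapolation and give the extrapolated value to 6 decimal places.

6.666208

Method order is 3; weight 2^3 = 8.
Difference of the inputs: 6.6688598133 − 6.6874230384 = -0.0185632251
Divide by 2^3 − 1 = 7: (-0.0185632251)/7 = -0.0026518893
R = A(h/2) + (A(h/2) − A(h))/7 = 6.6688598133 − 0.0026518893 = 6.6662079240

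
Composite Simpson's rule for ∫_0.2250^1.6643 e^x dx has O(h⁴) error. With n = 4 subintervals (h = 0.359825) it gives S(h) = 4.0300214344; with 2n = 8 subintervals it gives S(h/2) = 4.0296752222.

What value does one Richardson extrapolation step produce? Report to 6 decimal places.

The method has order 4: 2^4 = 16.
Difference of the inputs: 4.0296752222 − 4.0300214344 = -0.0003462122
Divide by 2^4 − 1 = 15: (-0.0003462122)/15 = -0.0000230808
R = 4.0296752222 − 0.0000230808 = 4.0296521414
Correction |R − A(h/2)| = 2.308e-05; gap |A(h/2) − A(h)| = 3.462e-04.

4.029652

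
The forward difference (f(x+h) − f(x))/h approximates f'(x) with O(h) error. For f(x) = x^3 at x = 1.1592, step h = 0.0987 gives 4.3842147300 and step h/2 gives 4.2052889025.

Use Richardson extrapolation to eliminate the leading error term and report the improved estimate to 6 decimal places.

r = 1, so 2^r = 2.
Top: 2(4.2052889025) − (4.3842147300) = 4.0263630750
R = 4.0263630750/1 = 4.0263630750

4.026363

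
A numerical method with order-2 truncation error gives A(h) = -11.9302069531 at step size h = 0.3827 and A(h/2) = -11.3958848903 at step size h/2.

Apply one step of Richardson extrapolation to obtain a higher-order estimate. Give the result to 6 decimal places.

-11.217778

r = 2, so 2^r = 4.
Numerator 4×A(h/2) − A(h) = 4×(-11.3958848903) − (-11.9302069531) = -33.6533326081
Extrapolated: (-33.6533326081) / 3 = -11.2177775360
Gap between inputs: 5.343e-01; correction applied: +0.1781073543.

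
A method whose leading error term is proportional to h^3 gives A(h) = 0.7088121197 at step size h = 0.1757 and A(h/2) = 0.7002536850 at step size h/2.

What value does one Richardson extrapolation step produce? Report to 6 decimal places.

0.699031

r = 3, so 2^r = 8.
Difference of the inputs: 0.7002536850 − 0.7088121197 = -0.0085584347
Correction (A(h/2) − A(h))/(8 − 1) = (-0.0085584347)/7 = -0.0012226335
R = A(h/2) + (A(h/2) − A(h))/7 = 0.7002536850 − 0.0012226335 = 0.6990310515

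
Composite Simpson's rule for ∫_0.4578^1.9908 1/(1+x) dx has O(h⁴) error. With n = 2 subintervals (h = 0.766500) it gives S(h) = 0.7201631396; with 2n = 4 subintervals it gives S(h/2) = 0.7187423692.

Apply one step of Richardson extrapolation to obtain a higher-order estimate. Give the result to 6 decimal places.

0.718648

Order 4 gives 2^r = 16 and 2^r − 1 = 15.
A(h/2) − A(h) = 0.7187423692 − 0.7201631396 = -0.0014207704
Divide by 2^4 − 1 = 15: (-0.0014207704)/15 = -0.0000947180
R = A(h/2) + (A(h/2) − A(h))/15 = 0.7187423692 − 0.0000947180 = 0.7186476512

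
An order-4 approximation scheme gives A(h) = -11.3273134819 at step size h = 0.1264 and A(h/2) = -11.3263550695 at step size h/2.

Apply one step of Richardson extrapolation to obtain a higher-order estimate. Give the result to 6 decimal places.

Leading term ∝ h^4; use weight 16 = 2^4.
2^4 × A(h/2) = -181.2216811120; minus A(h) gives -169.8943676301.
Denominator 16 − 1 = 15.
So the Richardson estimate is -11.3262911753.
Gap between inputs: 9.584e-04; correction applied: +0.0000638942.

-11.326291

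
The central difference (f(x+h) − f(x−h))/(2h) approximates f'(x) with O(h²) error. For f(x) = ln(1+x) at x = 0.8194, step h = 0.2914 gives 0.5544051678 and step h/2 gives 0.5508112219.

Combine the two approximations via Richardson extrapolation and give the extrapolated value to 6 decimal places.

0.549613

r = 2, so 2^r = 4.
Weighted: 2.2032448876 − 0.5544051678 = 1.6488397198
Denominator 4 − 1 = 3.
(4*0.5508112219 − 0.5544051678)/(4 − 1) = 0.5496132399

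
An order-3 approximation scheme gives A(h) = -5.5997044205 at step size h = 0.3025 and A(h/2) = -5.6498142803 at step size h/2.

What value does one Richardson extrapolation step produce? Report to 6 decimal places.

r = 3, so 2^r = 8.
Numerator 8×A(h/2) − A(h) = 8×(-5.6498142803) − (-5.5997044205) = -39.5988098219
Denominator 8 − 1 = 7.
So the Richardson estimate is -5.6569728317.

-5.656973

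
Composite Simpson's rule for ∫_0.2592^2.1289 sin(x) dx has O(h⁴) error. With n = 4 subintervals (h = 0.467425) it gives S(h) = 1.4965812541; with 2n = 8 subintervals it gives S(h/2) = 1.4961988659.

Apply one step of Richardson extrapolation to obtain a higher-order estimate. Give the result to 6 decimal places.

Error is O(h^4); halving h shrinks it by 2^4 = 16.
16 × 1.4961988659 − 1.4965812541 = 22.4426006003
Divide by 2^4 − 1 = 15.
R = 22.4426006003/15 = 1.4961733734

1.496173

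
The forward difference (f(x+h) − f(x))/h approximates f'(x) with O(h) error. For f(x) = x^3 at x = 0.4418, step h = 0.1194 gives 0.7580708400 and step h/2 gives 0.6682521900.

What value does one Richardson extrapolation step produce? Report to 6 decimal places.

Leading term ∝ h^1; use weight 2 = 2^1.
Weighted: 1.3365043800 − 0.7580708400 = 0.5784335400
Divide by 2^1 − 1 = 1.
(2*0.6682521900 − 0.7580708400)/(2 − 1) = 0.5784335400

0.578434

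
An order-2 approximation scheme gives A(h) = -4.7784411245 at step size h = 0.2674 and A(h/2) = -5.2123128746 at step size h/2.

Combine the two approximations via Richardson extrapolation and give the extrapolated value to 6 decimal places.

Order 2 gives 2^r = 4 and 2^r − 1 = 3.
2^2×A(h/2) = -20.8492514984; minus A(h) gives -16.0708103739.
Denominator 4 − 1 = 3.
(4×(-5.2123128746) − (-4.7784411245))/(4 − 1) = -5.3569367913

-5.356937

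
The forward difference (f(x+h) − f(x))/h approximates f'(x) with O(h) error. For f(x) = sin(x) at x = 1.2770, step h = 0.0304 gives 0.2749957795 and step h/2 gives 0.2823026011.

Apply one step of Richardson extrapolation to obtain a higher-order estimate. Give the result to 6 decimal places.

0.289609

With r = 1 the leading error scales as h^1, so the weight is 2^1 = 2.
Top: 2(0.2823026011) − (0.2749957795) = 0.2896094227
Divide by 2^1 − 1 = 1.
(2·0.2823026011 − 0.2749957795)/(2 − 1) = 0.2896094227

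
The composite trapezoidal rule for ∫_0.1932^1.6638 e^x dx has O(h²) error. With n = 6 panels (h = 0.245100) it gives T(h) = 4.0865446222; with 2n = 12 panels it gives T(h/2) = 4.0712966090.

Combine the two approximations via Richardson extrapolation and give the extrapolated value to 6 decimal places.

4.066214

Error is O(h^2); halving h shrinks it by 2^2 = 4.
2^2·A(h/2) = 16.2851864360; minus A(h) gives 12.1986418138.
Divide by 2^2 − 1 = 3.
(4·4.0712966090 − 4.0865446222)/(4 − 1) = 4.0662139379
Gap between inputs: 1.525e-02; correction applied: −0.0050826711.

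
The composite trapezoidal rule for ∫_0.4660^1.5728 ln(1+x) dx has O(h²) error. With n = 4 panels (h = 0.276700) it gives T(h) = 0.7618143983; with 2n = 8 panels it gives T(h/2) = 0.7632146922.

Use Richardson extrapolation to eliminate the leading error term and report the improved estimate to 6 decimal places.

r = 2, so 2^r = 4.
4 × 0.7632146922 − 0.7618143983 = 2.2910443705
R = 2.2910443705/3 = 0.7636814568
Shift from A(h/2): +0.0004667646.

0.763681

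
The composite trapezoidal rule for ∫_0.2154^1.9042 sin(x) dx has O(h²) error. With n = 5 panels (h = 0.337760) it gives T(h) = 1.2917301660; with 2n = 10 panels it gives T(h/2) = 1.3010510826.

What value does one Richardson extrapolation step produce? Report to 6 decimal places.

r = 2, so 2^r = 4.
4*1.3010510826 − 1.2917301660 = 3.9124741644
Denominator 4 − 1 = 3.
3.9124741644 ÷ 3 = 1.3041580548
Shift from A(h/2): +0.0031069722.

1.304158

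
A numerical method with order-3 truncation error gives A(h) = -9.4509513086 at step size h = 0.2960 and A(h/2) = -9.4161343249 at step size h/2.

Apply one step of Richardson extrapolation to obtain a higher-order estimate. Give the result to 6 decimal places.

-9.411160

r = 3, so 2^r = 8.
8×(-9.4161343249) = -75.3290745992; (-75.3290745992) − (-9.4509513086) = -65.8781232906
Denominator 8 − 1 = 7.
(8×(-9.4161343249) − (-9.4509513086))/(8 − 1) = -9.4111604701
Gap between inputs: 3.482e-02; correction applied: +0.0049738548.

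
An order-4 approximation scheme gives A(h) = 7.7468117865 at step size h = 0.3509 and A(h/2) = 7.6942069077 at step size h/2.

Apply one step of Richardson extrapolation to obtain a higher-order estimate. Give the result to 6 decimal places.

7.690700

r = 4: numerator weight 16, denominator 15.
Weighted: 123.1073105232 − 7.7468117865 = 115.3604987367
Denominator 16 − 1 = 15.
So the Richardson estimate is 7.6906999158.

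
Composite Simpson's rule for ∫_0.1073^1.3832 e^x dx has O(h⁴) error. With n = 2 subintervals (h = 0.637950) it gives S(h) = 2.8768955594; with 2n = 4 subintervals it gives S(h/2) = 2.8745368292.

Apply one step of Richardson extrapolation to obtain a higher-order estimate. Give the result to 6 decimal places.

Error is O(h^4); halving h shrinks it by 2^4 = 16.
Difference of the inputs: 2.8745368292 − 2.8768955594 = -0.0023587302
Correction (A(h/2) − A(h))/(16 − 1) = (-0.0023587302)/15 = -0.0001572487
R = A(h/2) + (A(h/2) − A(h))/15 = 2.8745368292 − 0.0001572487 = 2.8743795805
Shift from A(h/2): −0.0001572487.

2.874380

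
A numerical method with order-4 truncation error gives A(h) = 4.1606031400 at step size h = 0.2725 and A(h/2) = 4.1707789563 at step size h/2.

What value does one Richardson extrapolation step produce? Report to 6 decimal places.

Method order is 4; weight 2^4 = 16.
16×4.1707789563 − 4.1606031400 = 62.5718601608
(16×4.1707789563 − 4.1606031400)/(16 − 1) = 4.1714573441
Gap between inputs: 1.018e-02; correction applied: +0.0006783878.

4.171457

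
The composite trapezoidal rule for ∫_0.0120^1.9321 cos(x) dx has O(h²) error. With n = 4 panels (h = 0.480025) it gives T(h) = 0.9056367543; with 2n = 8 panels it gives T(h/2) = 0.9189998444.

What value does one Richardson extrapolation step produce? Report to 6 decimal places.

With r = 2 the leading error scales as h^2, so the weight is 2^2 = 4.
4*0.9189998444 = 3.6759993776; subtract 0.9056367543 → 2.7703626233
2.7703626233 ÷ 3 = 0.9234542078

0.923454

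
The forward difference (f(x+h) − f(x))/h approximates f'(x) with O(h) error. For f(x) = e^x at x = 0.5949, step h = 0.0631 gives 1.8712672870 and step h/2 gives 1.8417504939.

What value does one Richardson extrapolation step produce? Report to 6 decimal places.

1.812234

r = 1: numerator weight 2, denominator 1.
2 × 1.8417504939 − 1.8712672870 = 1.8122337008
Extrapolated: 1.8122337008 / 1 = 1.8122337008
Shift from A(h/2): −0.0295167931.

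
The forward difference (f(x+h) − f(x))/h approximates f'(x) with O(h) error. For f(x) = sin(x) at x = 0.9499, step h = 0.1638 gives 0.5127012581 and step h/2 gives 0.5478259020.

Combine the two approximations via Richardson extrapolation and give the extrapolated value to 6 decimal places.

0.582951

r = 1: numerator weight 2, denominator 1.
Difference of the inputs: 0.5478259020 − 0.5127012581 = 0.0351246439
Divide by 2^1 − 1 = 1: 0.0351246439/1 = 0.0351246439
R = 0.5478259020 + 0.0351246439 = 0.5829505459
Correction |R − A(h/2)| = 3.512e-02; gap |A(h/2) − A(h)| = 3.512e-02.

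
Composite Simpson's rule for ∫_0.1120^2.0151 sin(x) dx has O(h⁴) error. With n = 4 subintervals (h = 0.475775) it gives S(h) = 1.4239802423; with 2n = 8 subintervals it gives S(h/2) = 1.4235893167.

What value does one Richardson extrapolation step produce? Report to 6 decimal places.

1.423563

r = 4: numerator weight 16, denominator 15.
16 × 1.4235893167 = 22.7774290672; 22.7774290672 − 1.4239802423 = 21.3534488249
Divide by 2^4 − 1 = 15.
21.3534488249 ÷ 15 = 1.4235632550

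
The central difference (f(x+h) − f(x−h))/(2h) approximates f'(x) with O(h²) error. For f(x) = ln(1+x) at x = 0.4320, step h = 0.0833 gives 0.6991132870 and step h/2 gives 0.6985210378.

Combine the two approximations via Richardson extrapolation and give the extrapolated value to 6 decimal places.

0.698324

Leading term ∝ h^2; use weight 4 = 2^2.
Difference of the inputs: 0.6985210378 − 0.6991132870 = -0.0005922492
Correction (A(h/2) − A(h))/(4 − 1) = (-0.0005922492)/3 = -0.0001974164
R = A(h/2) + (A(h/2) − A(h))/3 = 0.6985210378 − 0.0001974164 = 0.6983236214
Correction |R − A(h/2)| = 1.974e-04; gap |A(h/2) − A(h)| = 5.922e-04.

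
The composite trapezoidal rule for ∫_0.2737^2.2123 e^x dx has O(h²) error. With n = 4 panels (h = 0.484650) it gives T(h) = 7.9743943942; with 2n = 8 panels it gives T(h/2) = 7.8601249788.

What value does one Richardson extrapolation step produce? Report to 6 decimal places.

7.822035

r = 2, so 2^r = 4.
Weighted: 31.4404999152 − 7.9743943942 = 23.4661055210
Denominator 4 − 1 = 3.
So the Richardson estimate is 7.8220351737.
Shift from A(h/2): −0.0380898051.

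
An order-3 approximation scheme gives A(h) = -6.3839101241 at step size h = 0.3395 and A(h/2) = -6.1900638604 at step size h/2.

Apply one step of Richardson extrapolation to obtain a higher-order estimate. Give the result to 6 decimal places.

-6.162372

Leading term ∝ h^3; use weight 8 = 2^3.
8·(-6.1900638604) = -49.5205108832; subtract (-6.3839101241) → -43.1366007591
(8·(-6.1900638604) − (-6.3839101241))/(8 − 1) = -6.1623715370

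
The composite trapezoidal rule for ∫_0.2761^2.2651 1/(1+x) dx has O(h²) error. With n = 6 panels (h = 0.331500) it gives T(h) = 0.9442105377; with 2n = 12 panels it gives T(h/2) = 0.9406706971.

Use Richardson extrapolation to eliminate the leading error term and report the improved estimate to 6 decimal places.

0.939491

Error is O(h^2); halving h shrinks it by 2^2 = 4.
Difference of the inputs: 0.9406706971 − 0.9442105377 = -0.0035398406
Divide by 2^2 − 1 = 3: (-0.0035398406)/3 = -0.0011799469
R = 0.9406706971 − 0.0011799469 = 0.9394907502
Gap between inputs: 3.540e-03; correction applied: −0.0011799469.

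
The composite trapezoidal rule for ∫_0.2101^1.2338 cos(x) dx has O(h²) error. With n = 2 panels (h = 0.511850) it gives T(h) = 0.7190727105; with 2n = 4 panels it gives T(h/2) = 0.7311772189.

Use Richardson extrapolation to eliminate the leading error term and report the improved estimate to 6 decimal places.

Error is O(h^2); halving h shrinks it by 2^2 = 4.
Top: 4(0.7311772189) − (0.7190727105) = 2.2056361651
Divide by 2^2 − 1 = 3.
R = 2.2056361651/3 = 0.7352120550

0.735212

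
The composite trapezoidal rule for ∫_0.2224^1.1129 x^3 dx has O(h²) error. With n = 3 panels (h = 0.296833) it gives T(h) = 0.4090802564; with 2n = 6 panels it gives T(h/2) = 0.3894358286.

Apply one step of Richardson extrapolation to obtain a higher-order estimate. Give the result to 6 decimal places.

0.382888

r = 2, so 2^r = 4.
2^2*A(h/2) = 1.5577433144; minus A(h) gives 1.1486630580.
R = 1.1486630580/3 = 0.3828876860
Gap between inputs: 1.964e-02; correction applied: −0.0065481426.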